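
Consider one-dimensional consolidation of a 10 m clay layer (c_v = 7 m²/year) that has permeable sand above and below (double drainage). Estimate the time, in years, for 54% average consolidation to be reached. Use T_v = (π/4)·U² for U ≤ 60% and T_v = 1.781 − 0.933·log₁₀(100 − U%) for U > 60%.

Drainage path length: H_d = H/2 = 5 m (double drainage).
U ≤ 60%: T_v = (π/4)·U² = (π/4)×0.54² = 0.22902.
t = T_v·H_d²/c_v = 0.22902×5²/7 = 0.8179 years.

t ≈ 0.818 years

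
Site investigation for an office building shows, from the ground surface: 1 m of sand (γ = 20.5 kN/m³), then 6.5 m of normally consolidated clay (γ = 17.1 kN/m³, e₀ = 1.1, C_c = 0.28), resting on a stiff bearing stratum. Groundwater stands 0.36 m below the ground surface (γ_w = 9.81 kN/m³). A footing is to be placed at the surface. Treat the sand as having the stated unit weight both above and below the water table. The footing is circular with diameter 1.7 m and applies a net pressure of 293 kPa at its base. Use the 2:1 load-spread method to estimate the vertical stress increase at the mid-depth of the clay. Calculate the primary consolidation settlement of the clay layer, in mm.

S_c ≈ 184 mm

Mid-depth of clay below the ground surface: z = 1 + 6.5/2 = 4.25 m.
Total vertical stress at mid-clay: σ_v = 20.5×1 + 17.1×3.25 = 76.075 kPa.
Pore pressure: u = 9.81×(4.25 − 0.36) = 38.161 kPa.
Initial effective stress: σ'_0 = σ_v − u = 76.075 − 38.161 = 37.914 kPa.
Stress increase at mid-clay by the 2:1 spreading method:
Δσ ≈ qD²/(D+z)² = 293×1.7²/(1.7+4.25)² = 23.918 kPa
Final effective stress: σ'_f = σ'_0 + Δσ = 37.914 + 23.918 = 61.832 kPa.
Normally consolidated clay, so the full stress increment lies on the virgin compression line:
S_c = C_c·H/(1+e₀)·log₁₀(σ'_f/σ'_0) = 0.28×6.5/(1+1.1)×log₁₀(61.832/37.914)
    = 0.86667 × 0.21241 = 0.1841 m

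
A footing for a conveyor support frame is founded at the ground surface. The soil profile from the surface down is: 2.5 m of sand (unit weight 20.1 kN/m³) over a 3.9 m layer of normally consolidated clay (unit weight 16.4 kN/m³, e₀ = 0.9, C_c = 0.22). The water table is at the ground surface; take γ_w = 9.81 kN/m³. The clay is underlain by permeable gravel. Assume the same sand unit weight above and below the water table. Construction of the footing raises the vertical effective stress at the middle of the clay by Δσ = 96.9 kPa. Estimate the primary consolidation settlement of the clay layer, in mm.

S_c ≈ 246 mm

Mid-depth of clay below the ground surface: z = 2.5 + 3.9/2 = 4.45 m.
Total vertical stress at mid-clay: σ_v = 20.1×2.5 + 16.4×1.95 = 82.23 kPa.
Pore pressure: u = 9.81×(4.45 − 0) = 43.655 kPa.
Initial effective stress: σ'_0 = σ_v − u = 82.23 − 43.655 = 38.575 kPa.
Final effective stress: σ'_f = σ'_0 + Δσ = 38.575 + 96.9 = 135.48 kPa.
Normally consolidated clay, so the full stress increment lies on the virgin compression line:
S_c = C_c·H/(1+e₀)·log₁₀(σ'_f/σ'_0) = 0.22×3.9/(1+0.9)×log₁₀(135.48/38.575)
    = 0.45158 × 0.54557 = 0.2464 m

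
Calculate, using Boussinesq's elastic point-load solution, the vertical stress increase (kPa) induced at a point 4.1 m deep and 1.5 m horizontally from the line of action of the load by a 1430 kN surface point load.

Boussinesq vertical stress below a point load on an elastic half-space:
Δσ_z = 3P/(2πz²) · [1 + (r/z)²]^(−5/2)
r/z = 1.5/4.1 = 0.36585; [1+(r/z)²]^(−5/2) = 0.73049.
Δσ_z = 3×1430/(2π×4.1²) × 0.73049 = 40.617 × 0.73049 = 29.67 kPa

Δσ_z ≈ 29.7 kPa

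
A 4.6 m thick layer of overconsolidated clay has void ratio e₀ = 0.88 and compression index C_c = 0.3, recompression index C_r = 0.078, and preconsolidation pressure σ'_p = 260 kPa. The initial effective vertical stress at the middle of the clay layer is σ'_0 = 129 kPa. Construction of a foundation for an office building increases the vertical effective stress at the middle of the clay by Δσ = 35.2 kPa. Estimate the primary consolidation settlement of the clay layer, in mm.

Final effective stress: σ'_f = 129 + 35.2 = 164.2 kPa.
σ'_f = 164.2 ≤ σ'_p = 260 kPa, so the clay remains overconsolidated and only the recompression index applies:
S_c = C_r·H/(1+e₀)·log₁₀(σ'_f/σ'_0) = 0.078×4.6/1.88×log₁₀(164.2/129)
    = 0.19085 × 0.10478 = 0.02 m

S_c ≈ 20 mm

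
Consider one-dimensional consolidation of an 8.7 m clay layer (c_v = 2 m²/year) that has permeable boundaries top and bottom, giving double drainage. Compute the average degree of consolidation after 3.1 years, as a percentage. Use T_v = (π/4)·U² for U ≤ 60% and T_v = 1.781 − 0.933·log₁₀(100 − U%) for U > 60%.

U ≈ 63.9 %

Drainage path length: H_d = H/2 = 4.35 m (double drainage).
T_v = c_v·t/H_d² = 2×3.1/4.35² = 0.32765.
T_v = 0.32765 corresponds to the U > 60% branch:
U = 1 − 10^((1.781 − T_v)/0.933)/100 = 0.6388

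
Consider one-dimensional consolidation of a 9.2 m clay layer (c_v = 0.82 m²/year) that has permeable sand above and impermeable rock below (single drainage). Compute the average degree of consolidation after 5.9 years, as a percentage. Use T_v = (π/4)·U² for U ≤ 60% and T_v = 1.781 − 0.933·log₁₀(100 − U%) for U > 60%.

U ≈ 27 %

Drainage path length: H_d = H = 9.2 m (single drainage).
T_v = c_v·t/H_d² = 0.82×5.9/9.2² = 0.05716.
T_v = 0.05716 corresponds to the U ≤ 60% branch:
U = √(4T_v/π) = 0.2698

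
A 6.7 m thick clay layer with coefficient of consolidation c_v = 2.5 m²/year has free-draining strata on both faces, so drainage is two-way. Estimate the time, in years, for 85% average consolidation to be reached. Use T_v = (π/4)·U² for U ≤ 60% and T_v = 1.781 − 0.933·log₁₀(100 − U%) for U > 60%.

Drainage path length: H_d = H/2 = 3.35 m (double drainage).
U > 60%: T_v = 1.781 − 0.933·log₁₀(100 − 85) = 0.68371.
t = T_v·H_d²/c_v = 0.68371×3.35²/2.5 = 3.069 years.

t ≈ 3.07 years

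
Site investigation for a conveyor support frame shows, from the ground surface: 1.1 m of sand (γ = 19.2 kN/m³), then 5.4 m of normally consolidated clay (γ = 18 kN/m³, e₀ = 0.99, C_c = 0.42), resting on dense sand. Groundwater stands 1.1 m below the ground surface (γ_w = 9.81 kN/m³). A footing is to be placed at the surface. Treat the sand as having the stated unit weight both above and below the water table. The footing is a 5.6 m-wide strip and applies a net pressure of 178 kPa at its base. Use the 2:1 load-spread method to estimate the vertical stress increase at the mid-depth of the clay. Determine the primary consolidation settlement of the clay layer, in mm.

Mid-depth of clay below the ground surface: z = 1.1 + 5.4/2 = 3.8 m.
Total vertical stress at mid-clay: σ_v = 19.2×1.1 + 18×2.7 = 69.72 kPa.
Pore pressure: u = 9.81×(3.8 − 1.1) = 26.487 kPa.
Initial effective stress: σ'_0 = σ_v − u = 69.72 − 26.487 = 43.233 kPa.
Stress increase at mid-clay by the 2:1 spreading method:
Δσ = qB/(B+z) = 178×5.6/(5.6+3.8) = 106.04 kPa
Final effective stress: σ'_f = σ'_0 + Δσ = 43.233 + 106.04 = 149.27 kPa.
Normally consolidated clay, so the full stress increment lies on the virgin compression line:
S_c = C_c·H/(1+e₀)·log₁₀(σ'_f/σ'_0) = 0.42×5.4/(1+0.99)×log₁₀(149.27/43.233)
    = 1.1397 × 0.53816 = 0.6133 m

S_c ≈ 613 mm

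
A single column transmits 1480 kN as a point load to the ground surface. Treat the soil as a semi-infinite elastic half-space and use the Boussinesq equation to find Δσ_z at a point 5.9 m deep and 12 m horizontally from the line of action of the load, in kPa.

Boussinesq vertical stress below a point load on an elastic half-space:
Δσ_z = 3P/(2πz²) · [1 + (r/z)²]^(−5/2)
r/z = 12/5.9 = 2.0339; [1+(r/z)²]^(−5/2) = 0.016722.
Δσ_z = 3×1480/(2π×5.9²) × 0.016722 = 20.3 × 0.016722 = 0.3395 kPa

Δσ_z ≈ 0.339 kPa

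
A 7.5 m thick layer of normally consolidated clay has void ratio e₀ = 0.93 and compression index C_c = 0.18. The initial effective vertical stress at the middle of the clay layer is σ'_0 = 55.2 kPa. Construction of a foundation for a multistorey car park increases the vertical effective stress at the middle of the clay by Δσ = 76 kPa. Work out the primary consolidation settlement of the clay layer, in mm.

S_c ≈ 263 mm

Final effective stress: σ'_f = σ'_0 + Δσ = 55.2 + 76 = 131.2 kPa.
Normally consolidated clay, so the full stress increment lies on the virgin compression line:
S_c = C_c·H/(1+e₀)·log₁₀(σ'_f/σ'_0) = 0.18×7.5/(1+0.93)×log₁₀(131.2/55.2)
    = 0.69948 × 0.37599 = 0.263 m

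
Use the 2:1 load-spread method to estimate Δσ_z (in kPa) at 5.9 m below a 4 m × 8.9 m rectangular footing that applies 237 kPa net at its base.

By the 2:1 method the load spreads at 1 horizontal : 2 vertical, so at depth z the loaded area has grown by z in each plan dimension:
Δσ = qBL/((B+z)(L+z)) = 237×4×8.9/((4+5.9)(8.9+5.9)) = 57.584 kPa

Δσ_z ≈ 57.6 kPa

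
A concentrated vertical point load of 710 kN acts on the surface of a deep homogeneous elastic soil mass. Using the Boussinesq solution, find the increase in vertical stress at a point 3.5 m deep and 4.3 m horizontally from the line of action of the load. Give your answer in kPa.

Δσ_z ≈ 2.77 kPa

Boussinesq vertical stress below a point load on an elastic half-space:
Δσ_z = 3P/(2πz²) · [1 + (r/z)²]^(−5/2)
r/z = 4.3/3.5 = 1.2286; [1+(r/z)²]^(−5/2) = 0.10025.
Δσ_z = 3×710/(2π×3.5²) × 0.10025 = 27.673 × 0.10025 = 2.774 kPa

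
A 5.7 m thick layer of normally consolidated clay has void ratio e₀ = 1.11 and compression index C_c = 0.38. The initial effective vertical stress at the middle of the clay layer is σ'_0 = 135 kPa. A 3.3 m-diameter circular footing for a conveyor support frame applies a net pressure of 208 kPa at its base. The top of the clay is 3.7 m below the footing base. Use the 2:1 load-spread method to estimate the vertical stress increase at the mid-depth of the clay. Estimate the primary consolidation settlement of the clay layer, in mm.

Mid-depth of clay below the footing base: z = 3.7 + 5.7/2 = 6.55 m.
Stress increase at mid-clay by the 2:1 spreading method:
Δσ ≈ qD²/(D+z)² = 208×3.3²/(3.3+6.55)² = 23.346 kPa
Final effective stress: σ'_f = σ'_0 + Δσ = 135 + 23.346 = 158.35 kPa.
Normally consolidated clay, so the full stress increment lies on the virgin compression line:
S_c = C_c·H/(1+e₀)·log₁₀(σ'_f/σ'_0) = 0.38×5.7/(1+1.11)×log₁₀(158.35/135)
    = 1.0265 × 0.069284 = 0.07112 m

S_c ≈ 71.1 mm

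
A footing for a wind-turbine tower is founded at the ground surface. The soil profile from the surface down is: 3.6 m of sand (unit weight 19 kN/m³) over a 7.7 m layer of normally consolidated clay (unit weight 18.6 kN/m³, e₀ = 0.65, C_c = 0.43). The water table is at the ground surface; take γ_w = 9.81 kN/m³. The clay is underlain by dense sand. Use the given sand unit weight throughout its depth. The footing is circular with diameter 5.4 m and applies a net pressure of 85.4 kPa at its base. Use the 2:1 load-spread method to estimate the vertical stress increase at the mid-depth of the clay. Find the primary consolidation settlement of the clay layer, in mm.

S_c ≈ 177 mm

Mid-depth of clay below the ground surface: z = 3.6 + 7.7/2 = 7.45 m.
Total vertical stress at mid-clay: σ_v = 19×3.6 + 18.6×3.85 = 140.01 kPa.
Pore pressure: u = 9.81×(7.45 − 0) = 73.085 kPa.
Initial effective stress: σ'_0 = σ_v − u = 140.01 − 73.085 = 66.925 kPa.
Stress increase at mid-clay by the 2:1 spreading method:
Δσ ≈ qD²/(D+z)² = 85.4×5.4²/(5.4+7.45)² = 15.081 kPa
Final effective stress: σ'_f = σ'_0 + Δσ = 66.925 + 15.081 = 82.006 kPa.
Normally consolidated clay, so the full stress increment lies on the virgin compression line:
S_c = C_c·H/(1+e₀)·log₁₀(σ'_f/σ'_0) = 0.43×7.7/(1+0.65)×log₁₀(82.006/66.925)
    = 2.0067 × 0.088257 = 0.1771 m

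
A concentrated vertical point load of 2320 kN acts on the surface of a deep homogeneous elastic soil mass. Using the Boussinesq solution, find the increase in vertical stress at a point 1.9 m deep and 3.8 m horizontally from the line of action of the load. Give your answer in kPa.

Boussinesq vertical stress below a point load on an elastic half-space:
Δσ_z = 3P/(2πz²) · [1 + (r/z)²]^(−5/2)
r/z = 3.8/1.9 = 2; [1+(r/z)²]^(−5/2) = 0.017889.
Δσ_z = 3×2320/(2π×1.9²) × 0.017889 = 306.85 × 0.017889 = 5.489 kPa

Δσ_z ≈ 5.49 kPa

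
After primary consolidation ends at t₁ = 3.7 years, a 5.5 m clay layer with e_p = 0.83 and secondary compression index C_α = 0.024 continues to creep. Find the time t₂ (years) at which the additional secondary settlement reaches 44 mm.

S_s = C_α·H/(1+e_p)·log₁₀(t₂/t₁) ⇒ log₁₀(t₂/t₁) = S_s·(1+e_p)/(C_α·H).
log₁₀(t₂/t₁) = 0.044 × (1+0.83) / (0.024×5.5) = 0.61
t₂ = t₁ × 10^0.61 = 3.7 × 4.074 = 15.07 years

t₂ ≈ 15.1 years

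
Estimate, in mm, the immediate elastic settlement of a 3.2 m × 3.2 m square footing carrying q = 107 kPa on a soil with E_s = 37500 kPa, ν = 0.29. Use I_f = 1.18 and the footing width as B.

Immediate (elastic) settlement: S_e = q·B·(1−ν²)/E_s · I_f.
S_e = 107 × 3.2 × (1 − 0.29²) / 37500 × 1.18
    = 107 × 3.2 × 0.9159 / 37500 × 1.18
    = 0.009868 m = 9.868 mm

S_e ≈ 9.87 mm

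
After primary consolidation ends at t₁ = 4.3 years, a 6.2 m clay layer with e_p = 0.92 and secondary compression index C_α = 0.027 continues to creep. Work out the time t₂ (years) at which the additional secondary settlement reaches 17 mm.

t₂ ≈ 6.74 years

S_s = C_α·H/(1+e_p)·log₁₀(t₂/t₁) ⇒ log₁₀(t₂/t₁) = S_s·(1+e_p)/(C_α·H).
log₁₀(t₂/t₁) = 0.017 × (1+0.92) / (0.027×6.2) = 0.195
t₂ = t₁ × 10^0.195 = 4.3 × 1.567 = 6.737 years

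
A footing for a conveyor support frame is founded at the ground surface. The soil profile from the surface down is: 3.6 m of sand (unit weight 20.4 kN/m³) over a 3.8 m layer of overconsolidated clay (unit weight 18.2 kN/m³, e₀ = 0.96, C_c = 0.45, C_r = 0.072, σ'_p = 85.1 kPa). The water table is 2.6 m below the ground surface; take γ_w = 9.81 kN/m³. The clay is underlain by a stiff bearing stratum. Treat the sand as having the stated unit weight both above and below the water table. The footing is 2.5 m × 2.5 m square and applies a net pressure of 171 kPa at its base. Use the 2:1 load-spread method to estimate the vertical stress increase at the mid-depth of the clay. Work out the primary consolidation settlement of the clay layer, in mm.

S_c ≈ 50.8 mm

Mid-depth of clay below the ground surface: z = 3.6 + 3.8/2 = 5.5 m.
Total vertical stress at mid-clay: σ_v = 20.4×3.6 + 18.2×1.9 = 108.02 kPa.
Pore pressure: u = 9.81×(5.5 − 2.6) = 28.449 kPa.
Initial effective stress: σ'_0 = σ_v − u = 108.02 − 28.449 = 79.571 kPa.
Stress increase at mid-clay by the 2:1 spreading method:
Δσ = qBL/((B+z)(L+z)) = 171×2.5×2.5/((2.5+5.5)(2.5+5.5)) = 16.699 kPa
Final effective stress: σ'_f = 79.571 + 16.699 = 96.27 kPa.
σ'_f = 96.27 > σ'_p = 85.1 kPa, so the stress path crosses the preconsolidation pressure — recompression up to σ'_p, then virgin compression beyond:
S_c = H/(1+e₀)·[C_r·log₁₀(σ'_p/σ'_0) + C_c·log₁₀(σ'_f/σ'_p)]
    = 3.8/1.96 × [0.072×log₁₀(85.1/79.571) + 0.45×log₁₀(96.27/85.1)]
    = 1.9388 × [0.0021006 + 0.024103] = 0.0508 m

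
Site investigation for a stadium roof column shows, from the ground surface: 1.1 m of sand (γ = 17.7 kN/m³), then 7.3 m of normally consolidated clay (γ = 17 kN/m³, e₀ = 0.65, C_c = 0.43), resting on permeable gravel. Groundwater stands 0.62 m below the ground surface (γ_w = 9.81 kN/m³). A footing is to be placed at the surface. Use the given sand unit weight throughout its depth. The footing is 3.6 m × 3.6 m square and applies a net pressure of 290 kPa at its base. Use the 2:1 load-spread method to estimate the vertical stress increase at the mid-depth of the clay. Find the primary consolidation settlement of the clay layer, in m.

S_c ≈ 0.693 m

Mid-depth of clay below the ground surface: z = 1.1 + 7.3/2 = 4.75 m.
Total vertical stress at mid-clay: σ_v = 17.7×1.1 + 17×3.65 = 81.52 kPa.
Pore pressure: u = 9.81×(4.75 − 0.62) = 40.515 kPa.
Initial effective stress: σ'_0 = σ_v − u = 81.52 − 40.515 = 41.005 kPa.
Stress increase at mid-clay by the 2:1 spreading method:
Δσ = qBL/((B+z)(L+z)) = 290×3.6×3.6/((3.6+4.75)(3.6+4.75)) = 53.905 kPa
Final effective stress: σ'_f = σ'_0 + Δσ = 41.005 + 53.905 = 94.91 kPa.
Normally consolidated clay, so the full stress increment lies on the virgin compression line:
S_c = C_c·H/(1+e₀)·log₁₀(σ'_f/σ'_0) = 0.43×7.3/(1+0.65)×log₁₀(94.91/41.005)
    = 1.9024 × 0.36448 = 0.6934 m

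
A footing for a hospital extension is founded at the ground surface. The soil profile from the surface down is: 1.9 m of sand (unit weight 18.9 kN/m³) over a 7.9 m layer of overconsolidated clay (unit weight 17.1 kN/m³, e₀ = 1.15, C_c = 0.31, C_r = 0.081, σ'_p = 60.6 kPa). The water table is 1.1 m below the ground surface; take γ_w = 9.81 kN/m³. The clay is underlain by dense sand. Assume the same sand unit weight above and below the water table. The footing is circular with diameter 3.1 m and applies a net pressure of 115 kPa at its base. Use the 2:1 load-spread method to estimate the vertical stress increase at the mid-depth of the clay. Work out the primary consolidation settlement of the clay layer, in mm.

Mid-depth of clay below the ground surface: z = 1.9 + 7.9/2 = 5.85 m.
Total vertical stress at mid-clay: σ_v = 18.9×1.9 + 17.1×3.95 = 103.45 kPa.
Pore pressure: u = 9.81×(5.85 − 1.1) = 46.598 kPa.
Initial effective stress: σ'_0 = σ_v − u = 103.45 − 46.598 = 56.852 kPa.
Stress increase at mid-clay by the 2:1 spreading method:
Δσ ≈ qD²/(D+z)² = 115×3.1²/(3.1+5.85)² = 13.797 kPa
Final effective stress: σ'_f = 56.852 + 13.797 = 70.649 kPa.
σ'_f = 70.649 > σ'_p = 60.6 kPa, so the stress path crosses the preconsolidation pressure — recompression up to σ'_p, then virgin compression beyond:
S_c = H/(1+e₀)·[C_r·log₁₀(σ'_p/σ'_0) + C_c·log₁₀(σ'_f/σ'_p)]
    = 7.9/2.15 × [0.081×log₁₀(60.6/56.852) + 0.31×log₁₀(70.649/60.6)]
    = 3.6744 × [0.0022459 + 0.020656] = 0.08415 m

S_c ≈ 84.2 mm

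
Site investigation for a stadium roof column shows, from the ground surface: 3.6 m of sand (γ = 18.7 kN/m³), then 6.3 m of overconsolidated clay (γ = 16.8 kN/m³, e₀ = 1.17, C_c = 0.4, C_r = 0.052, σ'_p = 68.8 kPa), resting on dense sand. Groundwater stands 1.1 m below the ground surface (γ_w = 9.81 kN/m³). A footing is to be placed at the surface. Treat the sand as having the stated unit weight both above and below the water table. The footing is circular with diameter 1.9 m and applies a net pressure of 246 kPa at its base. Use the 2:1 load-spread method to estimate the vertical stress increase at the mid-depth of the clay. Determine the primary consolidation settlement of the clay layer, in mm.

Mid-depth of clay below the ground surface: z = 3.6 + 6.3/2 = 6.75 m.
Total vertical stress at mid-clay: σ_v = 18.7×3.6 + 16.8×3.15 = 120.24 kPa.
Pore pressure: u = 9.81×(6.75 − 1.1) = 55.427 kPa.
Initial effective stress: σ'_0 = σ_v − u = 120.24 − 55.427 = 64.813 kPa.
Stress increase at mid-clay by the 2:1 spreading method:
Δσ ≈ qD²/(D+z)² = 246×1.9²/(1.9+6.75)² = 11.869 kPa
Final effective stress: σ'_f = 64.813 + 11.869 = 76.682 kPa.
σ'_f = 76.682 > σ'_p = 68.8 kPa, so the stress path crosses the preconsolidation pressure — recompression up to σ'_p, then virgin compression beyond:
S_c = H/(1+e₀)·[C_r·log₁₀(σ'_p/σ'_0) + C_c·log₁₀(σ'_f/σ'_p)]
    = 6.3/2.17 × [0.052×log₁₀(68.8/64.813) + 0.4×log₁₀(76.682/68.8)]
    = 2.9032 × [0.0013482 + 0.018842] = 0.05862 m

S_c ≈ 58.6 mm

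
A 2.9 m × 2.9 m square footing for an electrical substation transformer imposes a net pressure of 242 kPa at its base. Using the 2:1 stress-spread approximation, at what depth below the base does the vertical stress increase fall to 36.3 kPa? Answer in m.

z ≈ 4.59 m

2:1 spreading — at depth z the loaded area has grown by z in each plan dimension:
qB²/(B+z)² = Δσ_z ⇒ z = B(√(q/Δσ_z) − 1) = 2.9×(√(242/36.3) − 1) = 4.588 m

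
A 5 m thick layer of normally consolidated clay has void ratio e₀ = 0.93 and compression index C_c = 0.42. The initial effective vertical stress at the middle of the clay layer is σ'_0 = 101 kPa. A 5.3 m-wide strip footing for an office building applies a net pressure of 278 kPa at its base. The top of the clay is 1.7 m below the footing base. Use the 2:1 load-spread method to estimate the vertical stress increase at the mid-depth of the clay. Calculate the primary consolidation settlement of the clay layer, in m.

Mid-depth of clay below the footing base: z = 1.7 + 5/2 = 4.2 m.
Stress increase at mid-clay by the 2:1 spreading method:
Δσ = qB/(B+z) = 278×5.3/(5.3+4.2) = 155.09 kPa
Final effective stress: σ'_f = σ'_0 + Δσ = 101 + 155.09 = 256.09 kPa.
Normally consolidated clay, so the full stress increment lies on the virgin compression line:
S_c = C_c·H/(1+e₀)·log₁₀(σ'_f/σ'_0) = 0.42×5/(1+0.93)×log₁₀(256.09/101)
    = 1.0881 × 0.40407 = 0.4397 m

S_c ≈ 0.44 m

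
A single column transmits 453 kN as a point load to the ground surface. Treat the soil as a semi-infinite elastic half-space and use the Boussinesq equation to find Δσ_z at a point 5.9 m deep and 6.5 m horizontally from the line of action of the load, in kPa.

Δσ_z ≈ 0.852 kPa

Boussinesq vertical stress below a point load on an elastic half-space:
Δσ_z = 3P/(2πz²) · [1 + (r/z)²]^(−5/2)
r/z = 6.5/5.9 = 1.1017; [1+(r/z)²]^(−5/2) = 0.13715.
Δσ_z = 3×453/(2π×5.9²) × 0.13715 = 6.2135 × 0.13715 = 0.8522 kPa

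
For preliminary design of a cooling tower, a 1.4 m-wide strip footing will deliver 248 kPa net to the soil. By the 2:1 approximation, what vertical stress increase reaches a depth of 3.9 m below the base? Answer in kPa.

Δσ_z ≈ 65.5 kPa

By the 2:1 method the load spreads at 1 horizontal : 2 vertical, so at depth z the loaded area has grown by z in each plan dimension:
Δσ = qB/(B+z) = 248×1.4/(1.4+3.9) = 65.509 kPa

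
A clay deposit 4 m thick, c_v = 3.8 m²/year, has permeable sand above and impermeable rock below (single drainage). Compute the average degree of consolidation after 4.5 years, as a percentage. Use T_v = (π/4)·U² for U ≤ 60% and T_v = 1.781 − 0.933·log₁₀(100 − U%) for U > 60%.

Drainage path length: H_d = H = 4 m (single drainage).
T_v = c_v·t/H_d² = 3.8×4.5/4² = 1.0687.
T_v = 1.0687 corresponds to the U > 60% branch:
U = 1 − 10^((1.781 − T_v)/0.933)/100 = 0.942

U ≈ 94.2 %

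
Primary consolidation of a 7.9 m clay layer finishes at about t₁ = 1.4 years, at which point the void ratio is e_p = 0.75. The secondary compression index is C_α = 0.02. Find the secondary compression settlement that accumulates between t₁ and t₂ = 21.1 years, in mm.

S_s ≈ 106 mm

Secondary compression: S_s = C_α·H/(1+e_p)·log₁₀(t₂/t₁)
S_s = 0.02×7.9/(1+0.75)×log₁₀(21.1/1.4)
    = 0.09029 × 1.178 = 0.1064 m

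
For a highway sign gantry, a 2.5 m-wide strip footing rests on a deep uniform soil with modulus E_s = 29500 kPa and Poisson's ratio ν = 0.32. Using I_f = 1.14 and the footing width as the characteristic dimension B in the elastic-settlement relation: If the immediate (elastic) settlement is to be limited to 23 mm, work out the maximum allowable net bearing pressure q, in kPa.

q ≈ 265 kPa

S_e = q·B·(1−ν²)/E_s · I_f  ⇒  q = S_e·E_s / (B·(1−ν²)·I_f).
q = 0.023 × 29500 / (2.5 × 0.8976 × 1.14) = 265.2 kPa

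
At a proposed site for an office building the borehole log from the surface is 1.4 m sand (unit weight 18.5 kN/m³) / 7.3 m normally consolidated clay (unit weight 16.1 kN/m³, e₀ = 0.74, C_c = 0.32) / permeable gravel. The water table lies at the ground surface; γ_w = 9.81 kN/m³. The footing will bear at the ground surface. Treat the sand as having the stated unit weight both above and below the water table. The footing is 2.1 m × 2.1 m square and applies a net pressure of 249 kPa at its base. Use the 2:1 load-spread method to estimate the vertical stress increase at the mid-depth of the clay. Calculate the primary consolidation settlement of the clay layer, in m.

S_c ≈ 0.278 m

Mid-depth of clay below the ground surface: z = 1.4 + 7.3/2 = 5.05 m.
Total vertical stress at mid-clay: σ_v = 18.5×1.4 + 16.1×3.65 = 84.665 kPa.
Pore pressure: u = 9.81×(5.05 − 0) = 49.541 kPa.
Initial effective stress: σ'_0 = σ_v − u = 84.665 − 49.541 = 35.124 kPa.
Stress increase at mid-clay by the 2:1 spreading method:
Δσ = qBL/((B+z)(L+z)) = 249×2.1×2.1/((2.1+5.05)(2.1+5.05)) = 21.48 kPa
Final effective stress: σ'_f = σ'_0 + Δσ = 35.124 + 21.48 = 56.604 kPa.
Normally consolidated clay, so the full stress increment lies on the virgin compression line:
S_c = C_c·H/(1+e₀)·log₁₀(σ'_f/σ'_0) = 0.32×7.3/(1+0.74)×log₁₀(56.604/35.124)
    = 1.3425 × 0.20724 = 0.2782 m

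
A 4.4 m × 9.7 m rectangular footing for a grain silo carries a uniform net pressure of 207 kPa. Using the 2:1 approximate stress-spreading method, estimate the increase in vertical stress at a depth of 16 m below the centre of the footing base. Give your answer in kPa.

By the 2:1 method the load spreads at 1 horizontal : 2 vertical, so at depth z the loaded area has grown by z in each plan dimension:
Δσ = qBL/((B+z)(L+z)) = 207×4.4×9.7/((4.4+16)(9.7+16)) = 16.851 kPa

Δσ_z ≈ 16.9 kPa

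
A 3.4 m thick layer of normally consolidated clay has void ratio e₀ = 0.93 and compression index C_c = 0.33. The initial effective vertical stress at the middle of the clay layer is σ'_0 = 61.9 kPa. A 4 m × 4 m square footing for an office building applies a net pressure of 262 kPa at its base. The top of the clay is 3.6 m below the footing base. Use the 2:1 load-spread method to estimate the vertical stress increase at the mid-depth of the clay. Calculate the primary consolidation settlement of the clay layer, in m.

Mid-depth of clay below the footing base: z = 3.6 + 3.4/2 = 5.3 m.
Stress increase at mid-clay by the 2:1 spreading method:
Δσ = qBL/((B+z)(L+z)) = 262×4×4/((4+5.3)(4+5.3)) = 48.468 kPa
Final effective stress: σ'_f = σ'_0 + Δσ = 61.9 + 48.468 = 110.37 kPa.
Normally consolidated clay, so the full stress increment lies on the virgin compression line:
S_c = C_c·H/(1+e₀)·log₁₀(σ'_f/σ'_0) = 0.33×3.4/(1+0.93)×log₁₀(110.37/61.9)
    = 0.58135 × 0.25116 = 0.146 m

S_c ≈ 0.146 m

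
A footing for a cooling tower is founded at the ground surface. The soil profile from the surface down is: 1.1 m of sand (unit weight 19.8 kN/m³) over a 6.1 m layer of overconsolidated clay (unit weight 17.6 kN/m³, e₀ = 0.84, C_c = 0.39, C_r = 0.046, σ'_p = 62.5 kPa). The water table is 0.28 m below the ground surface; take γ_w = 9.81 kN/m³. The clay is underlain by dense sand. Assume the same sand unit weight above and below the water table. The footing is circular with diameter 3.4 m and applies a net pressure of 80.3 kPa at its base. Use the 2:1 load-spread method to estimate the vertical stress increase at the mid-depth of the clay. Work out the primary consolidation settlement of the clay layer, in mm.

S_c ≈ 23.9 mm

Mid-depth of clay below the ground surface: z = 1.1 + 6.1/2 = 4.15 m.
Total vertical stress at mid-clay: σ_v = 19.8×1.1 + 17.6×3.05 = 75.46 kPa.
Pore pressure: u = 9.81×(4.15 − 0.28) = 37.965 kPa.
Initial effective stress: σ'_0 = σ_v − u = 75.46 − 37.965 = 37.495 kPa.
Stress increase at mid-clay by the 2:1 spreading method:
Δσ ≈ qD²/(D+z)² = 80.3×3.4²/(3.4+4.15)² = 16.285 kPa
Final effective stress: σ'_f = 37.495 + 16.285 = 53.78 kPa.
σ'_f = 53.78 ≤ σ'_p = 62.5 kPa, so the clay remains overconsolidated and only the recompression index applies:
S_c = C_r·H/(1+e₀)·log₁₀(σ'_f/σ'_0) = 0.046×6.1/1.84×log₁₀(53.78/37.495)
    = 0.1525 × 0.15665 = 0.02389 m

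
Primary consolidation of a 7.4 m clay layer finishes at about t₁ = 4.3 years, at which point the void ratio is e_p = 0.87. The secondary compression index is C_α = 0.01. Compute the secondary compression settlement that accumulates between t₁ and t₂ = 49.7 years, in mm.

S_s ≈ 42.1 mm

Secondary compression: S_s = C_α·H/(1+e_p)·log₁₀(t₂/t₁)
S_s = 0.01×7.4/(1+0.87)×log₁₀(49.7/4.3)
    = 0.03957 × 1.063 = 0.04206 m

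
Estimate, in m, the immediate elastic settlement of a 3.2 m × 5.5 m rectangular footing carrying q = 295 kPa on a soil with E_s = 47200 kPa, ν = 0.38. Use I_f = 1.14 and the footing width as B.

Immediate (elastic) settlement: S_e = q·B·(1−ν²)/E_s · I_f.
S_e = 295 × 3.2 × (1 − 0.38²) / 47200 × 1.14
    = 295 × 3.2 × 0.8556 / 47200 × 1.14
    = 0.01951 m

S_e ≈ 0.0195 m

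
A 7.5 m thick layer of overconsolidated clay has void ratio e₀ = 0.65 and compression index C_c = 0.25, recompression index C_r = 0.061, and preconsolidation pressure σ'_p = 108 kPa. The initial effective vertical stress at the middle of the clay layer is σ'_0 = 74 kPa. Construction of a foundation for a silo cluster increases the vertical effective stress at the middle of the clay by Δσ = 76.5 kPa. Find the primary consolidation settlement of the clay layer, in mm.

Final effective stress: σ'_f = 74 + 76.5 = 150.5 kPa.
σ'_f = 150.5 > σ'_p = 108 kPa, so the stress path crosses the preconsolidation pressure — recompression up to σ'_p, then virgin compression beyond:
S_c = H/(1+e₀)·[C_r·log₁₀(σ'_p/σ'_0) + C_c·log₁₀(σ'_f/σ'_p)]
    = 7.5/1.65 × [0.061×log₁₀(108/74) + 0.25×log₁₀(150.5/108)]
    = 4.5455 × [0.010016 + 0.036028] = 0.2093 m

S_c ≈ 209 mm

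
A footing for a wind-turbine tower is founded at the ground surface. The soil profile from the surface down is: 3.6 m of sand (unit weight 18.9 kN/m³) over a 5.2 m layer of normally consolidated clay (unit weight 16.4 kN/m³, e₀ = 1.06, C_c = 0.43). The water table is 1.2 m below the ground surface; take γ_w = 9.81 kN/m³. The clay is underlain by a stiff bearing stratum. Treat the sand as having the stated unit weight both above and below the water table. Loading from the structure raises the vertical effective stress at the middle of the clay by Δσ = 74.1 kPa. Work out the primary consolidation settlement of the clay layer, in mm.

Mid-depth of clay below the ground surface: z = 3.6 + 5.2/2 = 6.2 m.
Total vertical stress at mid-clay: σ_v = 18.9×3.6 + 16.4×2.6 = 110.68 kPa.
Pore pressure: u = 9.81×(6.2 − 1.2) = 49.05 kPa.
Initial effective stress: σ'_0 = σ_v − u = 110.68 − 49.05 = 61.63 kPa.
Final effective stress: σ'_f = σ'_0 + Δσ = 61.63 + 74.1 = 135.73 kPa.
Normally consolidated clay, so the full stress increment lies on the virgin compression line:
S_c = C_c·H/(1+e₀)·log₁₀(σ'_f/σ'_0) = 0.43×5.2/(1+1.06)×log₁₀(135.73/61.63)
    = 1.0854 × 0.34288 = 0.3722 m

S_c ≈ 372 mm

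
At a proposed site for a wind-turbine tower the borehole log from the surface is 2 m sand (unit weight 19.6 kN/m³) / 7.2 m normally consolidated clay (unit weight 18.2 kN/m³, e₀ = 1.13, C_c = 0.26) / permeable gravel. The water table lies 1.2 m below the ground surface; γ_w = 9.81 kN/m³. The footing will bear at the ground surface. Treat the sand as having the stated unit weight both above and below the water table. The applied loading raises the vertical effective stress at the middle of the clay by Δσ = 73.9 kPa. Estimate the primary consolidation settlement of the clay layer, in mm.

Mid-depth of clay below the ground surface: z = 2 + 7.2/2 = 5.6 m.
Total vertical stress at mid-clay: σ_v = 19.6×2 + 18.2×3.6 = 104.72 kPa.
Pore pressure: u = 9.81×(5.6 − 1.2) = 43.164 kPa.
Initial effective stress: σ'_0 = σ_v − u = 104.72 − 43.164 = 61.556 kPa.
Final effective stress: σ'_f = σ'_0 + Δσ = 61.556 + 73.9 = 135.46 kPa.
Normally consolidated clay, so the full stress increment lies on the virgin compression line:
S_c = C_c·H/(1+e₀)·log₁₀(σ'_f/σ'_0) = 0.26×7.2/(1+1.13)×log₁₀(135.46/61.556)
    = 0.87887 × 0.34254 = 0.301 m

S_c ≈ 301 mm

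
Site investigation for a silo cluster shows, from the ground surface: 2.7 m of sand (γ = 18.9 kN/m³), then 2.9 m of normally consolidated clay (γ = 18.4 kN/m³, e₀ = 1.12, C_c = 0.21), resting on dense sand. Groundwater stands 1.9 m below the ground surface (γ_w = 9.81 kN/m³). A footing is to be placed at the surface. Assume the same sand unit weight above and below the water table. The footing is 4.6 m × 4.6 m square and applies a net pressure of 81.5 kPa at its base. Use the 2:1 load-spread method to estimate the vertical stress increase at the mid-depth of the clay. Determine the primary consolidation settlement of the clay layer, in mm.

S_c ≈ 42.4 mm

Mid-depth of clay below the ground surface: z = 2.7 + 2.9/2 = 4.15 m.
Total vertical stress at mid-clay: σ_v = 18.9×2.7 + 18.4×1.45 = 77.71 kPa.
Pore pressure: u = 9.81×(4.15 − 1.9) = 22.073 kPa.
Initial effective stress: σ'_0 = σ_v − u = 77.71 − 22.073 = 55.637 kPa.
Stress increase at mid-clay by the 2:1 spreading method:
Δσ = qBL/((B+z)(L+z)) = 81.5×4.6×4.6/((4.6+4.15)(4.6+4.15)) = 22.525 kPa
Final effective stress: σ'_f = σ'_0 + Δσ = 55.637 + 22.525 = 78.162 kPa.
Normally consolidated clay, so the full stress increment lies on the virgin compression line:
S_c = C_c·H/(1+e₀)·log₁₀(σ'_f/σ'_0) = 0.21×2.9/(1+1.12)×log₁₀(78.162/55.637)
    = 0.28726 × 0.14763 = 0.04241 m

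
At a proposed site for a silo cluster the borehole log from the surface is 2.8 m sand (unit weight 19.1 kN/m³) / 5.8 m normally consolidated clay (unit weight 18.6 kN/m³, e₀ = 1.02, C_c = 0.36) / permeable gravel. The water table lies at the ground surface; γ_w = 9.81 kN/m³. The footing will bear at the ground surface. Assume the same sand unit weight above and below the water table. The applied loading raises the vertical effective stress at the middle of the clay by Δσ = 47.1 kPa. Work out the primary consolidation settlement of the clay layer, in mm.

Mid-depth of clay below the ground surface: z = 2.8 + 5.8/2 = 5.7 m.
Total vertical stress at mid-clay: σ_v = 19.1×2.8 + 18.6×2.9 = 107.42 kPa.
Pore pressure: u = 9.81×(5.7 − 0) = 55.917 kPa.
Initial effective stress: σ'_0 = σ_v − u = 107.42 − 55.917 = 51.503 kPa.
Final effective stress: σ'_f = σ'_0 + Δσ = 51.503 + 47.1 = 98.603 kPa.
Normally consolidated clay, so the full stress increment lies on the virgin compression line:
S_c = C_c·H/(1+e₀)·log₁₀(σ'_f/σ'_0) = 0.36×5.8/(1+1.02)×log₁₀(98.603/51.503)
    = 1.0337 × 0.28206 = 0.2916 m

S_c ≈ 292 mm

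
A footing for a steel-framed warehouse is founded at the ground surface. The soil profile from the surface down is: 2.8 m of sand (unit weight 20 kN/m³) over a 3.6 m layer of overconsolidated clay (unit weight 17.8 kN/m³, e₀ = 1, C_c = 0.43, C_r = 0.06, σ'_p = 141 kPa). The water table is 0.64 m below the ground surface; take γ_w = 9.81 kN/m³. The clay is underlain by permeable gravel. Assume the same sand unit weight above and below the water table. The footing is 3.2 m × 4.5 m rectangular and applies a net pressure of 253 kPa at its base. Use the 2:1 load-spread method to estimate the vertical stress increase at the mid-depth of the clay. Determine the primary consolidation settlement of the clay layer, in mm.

S_c ≈ 33.5 mm

Mid-depth of clay below the ground surface: z = 2.8 + 3.6/2 = 4.6 m.
Total vertical stress at mid-clay: σ_v = 20×2.8 + 17.8×1.8 = 88.04 kPa.
Pore pressure: u = 9.81×(4.6 − 0.64) = 38.848 kPa.
Initial effective stress: σ'_0 = σ_v − u = 88.04 − 38.848 = 49.192 kPa.
Stress increase at mid-clay by the 2:1 spreading method:
Δσ = qBL/((B+z)(L+z)) = 253×3.2×4.5/((3.2+4.6)(4.5+4.6)) = 51.327 kPa
Final effective stress: σ'_f = 49.192 + 51.327 = 100.52 kPa.
σ'_f = 100.52 ≤ σ'_p = 141 kPa, so the clay remains overconsolidated and only the recompression index applies:
S_c = C_r·H/(1+e₀)·log₁₀(σ'_f/σ'_0) = 0.06×3.6/2×log₁₀(100.52/49.192)
    = 0.108 × 0.31036 = 0.03352 m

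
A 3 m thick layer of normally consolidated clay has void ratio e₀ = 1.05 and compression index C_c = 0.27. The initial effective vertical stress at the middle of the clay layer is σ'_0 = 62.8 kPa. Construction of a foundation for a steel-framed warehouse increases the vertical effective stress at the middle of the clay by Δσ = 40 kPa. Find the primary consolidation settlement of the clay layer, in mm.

S_c ≈ 84.6 mm

Final effective stress: σ'_f = σ'_0 + Δσ = 62.8 + 40 = 102.8 kPa.
Normally consolidated clay, so the full stress increment lies on the virgin compression line:
S_c = C_c·H/(1+e₀)·log₁₀(σ'_f/σ'_0) = 0.27×3/(1+1.05)×log₁₀(102.8/62.8)
    = 0.39512 × 0.21403 = 0.08457 m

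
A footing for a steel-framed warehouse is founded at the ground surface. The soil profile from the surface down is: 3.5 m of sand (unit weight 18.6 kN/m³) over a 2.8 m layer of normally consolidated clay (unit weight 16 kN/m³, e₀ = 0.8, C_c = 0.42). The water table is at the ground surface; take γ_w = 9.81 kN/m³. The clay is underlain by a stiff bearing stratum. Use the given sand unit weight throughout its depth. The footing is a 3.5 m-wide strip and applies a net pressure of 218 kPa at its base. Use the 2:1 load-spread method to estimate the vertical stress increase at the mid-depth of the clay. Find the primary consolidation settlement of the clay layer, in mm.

S_c ≈ 339 mm

Mid-depth of clay below the ground surface: z = 3.5 + 2.8/2 = 4.9 m.
Total vertical stress at mid-clay: σ_v = 18.6×3.5 + 16×1.4 = 87.5 kPa.
Pore pressure: u = 9.81×(4.9 − 0) = 48.069 kPa.
Initial effective stress: σ'_0 = σ_v − u = 87.5 − 48.069 = 39.431 kPa.
Stress increase at mid-clay by the 2:1 spreading method:
Δσ = qB/(B+z) = 218×3.5/(3.5+4.9) = 90.833 kPa
Final effective stress: σ'_f = σ'_0 + Δσ = 39.431 + 90.833 = 130.26 kPa.
Normally consolidated clay, so the full stress increment lies on the virgin compression line:
S_c = C_c·H/(1+e₀)·log₁₀(σ'_f/σ'_0) = 0.42×2.8/(1+0.8)×log₁₀(130.26/39.431)
    = 0.65333 × 0.51897 = 0.3391 m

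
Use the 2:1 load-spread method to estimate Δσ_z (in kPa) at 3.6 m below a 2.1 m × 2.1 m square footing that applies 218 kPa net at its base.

Δσ_z ≈ 29.6 kPa

By the 2:1 method the load spreads at 1 horizontal : 2 vertical, so at depth z the loaded area has grown by z in each plan dimension:
Δσ = qBL/((B+z)(L+z)) = 218×2.1×2.1/((2.1+3.6)(2.1+3.6)) = 29.59 kPa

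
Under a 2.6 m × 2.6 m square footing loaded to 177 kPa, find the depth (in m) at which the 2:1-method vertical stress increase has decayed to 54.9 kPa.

2:1 spreading — at depth z the loaded area has grown by z in each plan dimension:
qB²/(B+z)² = Δσ_z ⇒ z = B(√(q/Δσ_z) − 1) = 2.6×(√(177/54.9) − 1) = 2.068 m

z ≈ 2.07 m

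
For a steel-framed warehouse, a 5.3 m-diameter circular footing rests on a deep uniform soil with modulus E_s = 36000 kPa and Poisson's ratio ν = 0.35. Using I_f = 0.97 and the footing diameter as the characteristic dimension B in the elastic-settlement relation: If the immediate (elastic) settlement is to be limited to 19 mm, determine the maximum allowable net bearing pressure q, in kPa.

S_e = q·B·(1−ν²)/E_s · I_f  ⇒  q = S_e·E_s / (B·(1−ν²)·I_f).
q = 0.019 × 36000 / (5.3 × 0.8775 × 0.97) = 151.6 kPa

q ≈ 152 kPa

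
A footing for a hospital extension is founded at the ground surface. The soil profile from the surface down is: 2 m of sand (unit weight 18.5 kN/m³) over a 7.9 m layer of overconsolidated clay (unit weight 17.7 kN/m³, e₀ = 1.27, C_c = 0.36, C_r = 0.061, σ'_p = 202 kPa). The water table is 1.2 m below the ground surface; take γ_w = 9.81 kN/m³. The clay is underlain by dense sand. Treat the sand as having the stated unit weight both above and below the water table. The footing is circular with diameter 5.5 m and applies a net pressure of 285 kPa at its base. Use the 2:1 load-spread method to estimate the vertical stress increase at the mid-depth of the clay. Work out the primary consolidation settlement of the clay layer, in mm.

S_c ≈ 68 mm

Mid-depth of clay below the ground surface: z = 2 + 7.9/2 = 5.95 m.
Total vertical stress at mid-clay: σ_v = 18.5×2 + 17.7×3.95 = 106.92 kPa.
Pore pressure: u = 9.81×(5.95 − 1.2) = 46.598 kPa.
Initial effective stress: σ'_0 = σ_v − u = 106.92 − 46.598 = 60.322 kPa.
Stress increase at mid-clay by the 2:1 spreading method:
Δσ ≈ qD²/(D+z)² = 285×5.5²/(5.5+5.95)² = 65.76 kPa
Final effective stress: σ'_f = 60.322 + 65.76 = 126.08 kPa.
σ'_f = 126.08 ≤ σ'_p = 202 kPa, so the clay remains overconsolidated and only the recompression index applies:
S_c = C_r·H/(1+e₀)·log₁₀(σ'_f/σ'_0) = 0.061×7.9/2.27×log₁₀(126.08/60.322)
    = 0.21229 × 0.32017 = 0.06797 m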